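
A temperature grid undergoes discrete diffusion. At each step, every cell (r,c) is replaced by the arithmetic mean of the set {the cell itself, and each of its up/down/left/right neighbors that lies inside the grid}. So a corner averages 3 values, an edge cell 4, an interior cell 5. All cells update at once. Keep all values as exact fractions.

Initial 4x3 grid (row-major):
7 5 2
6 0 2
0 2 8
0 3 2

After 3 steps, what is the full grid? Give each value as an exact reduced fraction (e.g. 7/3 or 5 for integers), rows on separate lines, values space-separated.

After step 1:
  6 7/2 3
  13/4 3 3
  2 13/5 7/2
  1 7/4 13/3
After step 2:
  17/4 31/8 19/6
  57/16 307/100 25/8
  177/80 257/100 403/120
  19/12 581/240 115/36
After step 3:
  187/48 8617/2400 61/18
  2619/800 6481/2000 159/50
  5957/2400 8179/3000 11023/3600
  373/180 35167/14400 6461/2160

Answer: 187/48 8617/2400 61/18
2619/800 6481/2000 159/50
5957/2400 8179/3000 11023/3600
373/180 35167/14400 6461/2160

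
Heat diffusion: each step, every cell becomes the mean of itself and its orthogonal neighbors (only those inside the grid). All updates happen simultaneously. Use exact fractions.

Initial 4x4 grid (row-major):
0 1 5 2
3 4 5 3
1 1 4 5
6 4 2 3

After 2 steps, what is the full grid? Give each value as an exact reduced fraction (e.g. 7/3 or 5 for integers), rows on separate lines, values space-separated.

After step 1:
  4/3 5/2 13/4 10/3
  2 14/5 21/5 15/4
  11/4 14/5 17/5 15/4
  11/3 13/4 13/4 10/3
After step 2:
  35/18 593/240 797/240 31/9
  533/240 143/50 87/25 451/120
  673/240 3 87/25 427/120
  29/9 389/120 397/120 31/9

Answer: 35/18 593/240 797/240 31/9
533/240 143/50 87/25 451/120
673/240 3 87/25 427/120
29/9 389/120 397/120 31/9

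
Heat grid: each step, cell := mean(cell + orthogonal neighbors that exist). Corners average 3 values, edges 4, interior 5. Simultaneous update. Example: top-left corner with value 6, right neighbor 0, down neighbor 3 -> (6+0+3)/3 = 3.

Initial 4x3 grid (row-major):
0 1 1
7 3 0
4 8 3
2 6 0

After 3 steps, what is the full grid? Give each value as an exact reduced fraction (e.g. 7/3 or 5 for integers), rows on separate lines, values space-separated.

After step 1:
  8/3 5/4 2/3
  7/2 19/5 7/4
  21/4 24/5 11/4
  4 4 3
After step 2:
  89/36 503/240 11/9
  913/240 151/50 269/120
  351/80 103/25 123/40
  53/12 79/20 13/4
After step 3:
  1507/540 31717/14400 4003/2160
  24631/7200 9169/3000 8603/3600
  10037/2400 7421/2000 1903/600
  3061/720 4721/1200 137/40

Answer: 1507/540 31717/14400 4003/2160
24631/7200 9169/3000 8603/3600
10037/2400 7421/2000 1903/600
3061/720 4721/1200 137/40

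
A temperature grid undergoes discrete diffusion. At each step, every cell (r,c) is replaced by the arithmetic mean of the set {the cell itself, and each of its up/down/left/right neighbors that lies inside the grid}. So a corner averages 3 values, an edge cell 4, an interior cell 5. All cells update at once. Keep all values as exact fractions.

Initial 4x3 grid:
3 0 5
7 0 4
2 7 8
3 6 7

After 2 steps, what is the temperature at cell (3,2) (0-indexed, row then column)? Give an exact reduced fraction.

Answer: 77/12

Derivation:
Step 1: cell (3,2) = 7
Step 2: cell (3,2) = 77/12
Full grid after step 2:
  25/9 179/60 37/12
  881/240 349/100 347/80
  961/240 126/25 447/80
  85/18 1261/240 77/12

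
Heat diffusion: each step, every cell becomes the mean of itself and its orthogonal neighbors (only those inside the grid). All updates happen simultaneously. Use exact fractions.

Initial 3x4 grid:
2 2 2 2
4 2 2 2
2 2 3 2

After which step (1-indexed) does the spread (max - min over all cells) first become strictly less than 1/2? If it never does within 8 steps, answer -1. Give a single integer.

Step 1: max=8/3, min=2, spread=2/3
Step 2: max=307/120, min=2, spread=67/120
Step 3: max=334/135, min=371/180, spread=223/540
  -> spread < 1/2 first at step 3
Step 4: max=156481/64800, min=11353/5400, spread=4049/12960
Step 5: max=9298409/3888000, min=230129/108000, spread=202753/777600
Step 6: max=551413351/233280000, min=20968999/9720000, spread=385259/1866240
Step 7: max=32831759909/13996800000, min=1268985091/583200000, spread=95044709/559872000
Step 8: max=1956192336031/839808000000, min=8523315341/3888000000, spread=921249779/6718464000

Answer: 3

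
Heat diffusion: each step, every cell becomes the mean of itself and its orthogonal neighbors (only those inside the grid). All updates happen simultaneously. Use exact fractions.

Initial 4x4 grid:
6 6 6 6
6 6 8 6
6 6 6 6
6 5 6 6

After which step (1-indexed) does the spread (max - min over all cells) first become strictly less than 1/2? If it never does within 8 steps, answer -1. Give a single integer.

Answer: 4

Derivation:
Step 1: max=13/2, min=17/3, spread=5/6
Step 2: max=161/25, min=689/120, spread=419/600
Step 3: max=7567/1200, min=6269/1080, spread=5413/10800
Step 4: max=33971/5400, min=190763/32400, spread=13063/32400
  -> spread < 1/2 first at step 4
Step 5: max=1012247/162000, min=5744009/972000, spread=329473/972000
Step 6: max=3788737/607500, min=173504093/29160000, spread=8355283/29160000
Step 7: max=905515457/145800000, min=5222461949/874800000, spread=210630793/874800000
Step 8: max=13548836263/2187000000, min=157271024153/26244000000, spread=5315011003/26244000000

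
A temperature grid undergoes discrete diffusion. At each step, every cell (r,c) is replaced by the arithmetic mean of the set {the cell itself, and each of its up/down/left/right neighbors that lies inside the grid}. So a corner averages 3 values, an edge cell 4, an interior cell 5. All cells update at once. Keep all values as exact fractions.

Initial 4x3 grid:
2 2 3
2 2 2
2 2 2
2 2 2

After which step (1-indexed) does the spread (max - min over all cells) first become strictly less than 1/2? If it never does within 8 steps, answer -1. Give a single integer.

Step 1: max=7/3, min=2, spread=1/3
  -> spread < 1/2 first at step 1
Step 2: max=41/18, min=2, spread=5/18
Step 3: max=473/216, min=2, spread=41/216
Step 4: max=56057/25920, min=2, spread=4217/25920
Step 5: max=3319549/1555200, min=14479/7200, spread=38417/311040
Step 6: max=197824211/93312000, min=290597/144000, spread=1903471/18662400
Step 7: max=11798429089/5598720000, min=8755759/4320000, spread=18038617/223948800
Step 8: max=705114582851/335923200000, min=790526759/388800000, spread=883978523/13436928000

Answer: 1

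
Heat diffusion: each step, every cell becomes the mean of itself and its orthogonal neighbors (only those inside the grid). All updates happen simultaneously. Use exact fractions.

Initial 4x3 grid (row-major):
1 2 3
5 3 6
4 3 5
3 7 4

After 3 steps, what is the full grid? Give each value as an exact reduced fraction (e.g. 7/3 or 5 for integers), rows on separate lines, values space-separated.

Answer: 6613/2160 46069/14400 1897/540
6163/1800 2737/750 28177/7200
14171/3600 2103/500 31517/7200
9289/2160 21263/4800 629/135

Derivation:
After step 1:
  8/3 9/4 11/3
  13/4 19/5 17/4
  15/4 22/5 9/2
  14/3 17/4 16/3
After step 2:
  49/18 743/240 61/18
  101/30 359/100 973/240
  241/60 207/50 1109/240
  38/9 373/80 169/36
After step 3:
  6613/2160 46069/14400 1897/540
  6163/1800 2737/750 28177/7200
  14171/3600 2103/500 31517/7200
  9289/2160 21263/4800 629/135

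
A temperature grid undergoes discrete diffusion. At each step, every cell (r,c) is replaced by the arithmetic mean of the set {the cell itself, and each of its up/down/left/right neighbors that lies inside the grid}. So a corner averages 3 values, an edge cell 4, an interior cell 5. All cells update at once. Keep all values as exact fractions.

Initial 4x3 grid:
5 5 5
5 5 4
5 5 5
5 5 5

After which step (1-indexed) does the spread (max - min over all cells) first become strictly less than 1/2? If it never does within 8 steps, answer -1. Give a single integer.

Step 1: max=5, min=14/3, spread=1/3
  -> spread < 1/2 first at step 1
Step 2: max=5, min=569/120, spread=31/120
Step 3: max=5, min=5189/1080, spread=211/1080
Step 4: max=8953/1800, min=523103/108000, spread=14077/108000
Step 5: max=536317/108000, min=4719593/972000, spread=5363/48600
Step 6: max=297131/60000, min=142059191/29160000, spread=93859/1166400
Step 7: max=480663533/97200000, min=8537725519/1749600000, spread=4568723/69984000
Step 8: max=14398381111/2916000000, min=513099564371/104976000000, spread=8387449/167961600

Answer: 1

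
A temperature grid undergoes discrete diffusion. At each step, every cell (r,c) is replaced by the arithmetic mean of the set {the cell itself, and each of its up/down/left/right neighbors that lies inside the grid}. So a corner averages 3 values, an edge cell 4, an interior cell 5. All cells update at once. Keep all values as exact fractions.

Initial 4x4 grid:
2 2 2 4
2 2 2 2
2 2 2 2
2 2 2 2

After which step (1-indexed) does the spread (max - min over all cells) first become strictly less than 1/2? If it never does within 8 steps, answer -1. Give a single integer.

Step 1: max=8/3, min=2, spread=2/3
Step 2: max=23/9, min=2, spread=5/9
Step 3: max=257/108, min=2, spread=41/108
  -> spread < 1/2 first at step 3
Step 4: max=7523/3240, min=2, spread=1043/3240
Step 5: max=219953/97200, min=2, spread=25553/97200
Step 6: max=6503459/2916000, min=18079/9000, spread=645863/2916000
Step 7: max=192601691/87480000, min=120971/60000, spread=16225973/87480000
Step 8: max=5726277983/2624400000, min=54701/27000, spread=409340783/2624400000

Answer: 3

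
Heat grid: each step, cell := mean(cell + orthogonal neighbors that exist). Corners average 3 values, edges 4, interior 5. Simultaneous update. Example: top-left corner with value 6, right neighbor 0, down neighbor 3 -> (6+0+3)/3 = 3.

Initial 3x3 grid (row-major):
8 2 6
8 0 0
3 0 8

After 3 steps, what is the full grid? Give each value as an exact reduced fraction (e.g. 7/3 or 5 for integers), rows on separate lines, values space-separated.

Answer: 203/48 2767/720 703/216
11623/2880 333/100 4489/1440
763/216 9263/2880 1217/432

Derivation:
After step 1:
  6 4 8/3
  19/4 2 7/2
  11/3 11/4 8/3
After step 2:
  59/12 11/3 61/18
  197/48 17/5 65/24
  67/18 133/48 107/36
After step 3:
  203/48 2767/720 703/216
  11623/2880 333/100 4489/1440
  763/216 9263/2880 1217/432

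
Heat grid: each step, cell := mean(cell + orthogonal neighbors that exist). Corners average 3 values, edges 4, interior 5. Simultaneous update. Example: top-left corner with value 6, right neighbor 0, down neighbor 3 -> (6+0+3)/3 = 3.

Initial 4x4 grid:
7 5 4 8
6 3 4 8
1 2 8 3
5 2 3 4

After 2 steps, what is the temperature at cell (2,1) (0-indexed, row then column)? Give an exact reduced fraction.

Answer: 177/50

Derivation:
Step 1: cell (2,1) = 16/5
Step 2: cell (2,1) = 177/50
Full grid after step 2:
  5 5 331/60 53/9
  71/16 108/25 122/25 707/120
  817/240 177/50 113/25 113/24
  55/18 787/240 175/48 40/9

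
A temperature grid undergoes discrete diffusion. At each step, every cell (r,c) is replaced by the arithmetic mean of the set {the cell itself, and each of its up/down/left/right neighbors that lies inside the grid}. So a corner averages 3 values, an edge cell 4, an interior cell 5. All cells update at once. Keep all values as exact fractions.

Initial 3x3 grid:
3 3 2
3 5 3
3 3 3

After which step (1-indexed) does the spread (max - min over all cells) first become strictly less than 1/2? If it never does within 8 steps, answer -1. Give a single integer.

Step 1: max=7/2, min=8/3, spread=5/6
Step 2: max=169/50, min=55/18, spread=73/225
  -> spread < 1/2 first at step 2
Step 3: max=7913/2400, min=3317/1080, spread=4877/21600
Step 4: max=35479/10800, min=204199/64800, spread=347/2592
Step 5: max=2107163/648000, min=12277853/3888000, spread=2921/31104
Step 6: max=126249811/38880000, min=742116991/233280000, spread=24611/373248
Step 7: max=7544037167/2332800000, min=44616319877/13996800000, spread=207329/4478976
Step 8: max=451940631199/139968000000, min=2684352615319/839808000000, spread=1746635/53747712

Answer: 2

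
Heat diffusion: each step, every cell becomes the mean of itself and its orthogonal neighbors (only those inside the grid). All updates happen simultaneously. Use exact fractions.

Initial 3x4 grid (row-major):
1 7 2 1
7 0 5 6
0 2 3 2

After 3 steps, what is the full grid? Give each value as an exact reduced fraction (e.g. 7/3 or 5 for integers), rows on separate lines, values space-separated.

After step 1:
  5 5/2 15/4 3
  2 21/5 16/5 7/2
  3 5/4 3 11/3
After step 2:
  19/6 309/80 249/80 41/12
  71/20 263/100 353/100 401/120
  25/12 229/80 667/240 61/18
After step 3:
  2539/720 7663/2400 8353/2400 2369/720
  1143/400 3287/1000 2309/750 24619/7200
  2039/720 2071/800 22609/7200 6847/2160

Answer: 2539/720 7663/2400 8353/2400 2369/720
1143/400 3287/1000 2309/750 24619/7200
2039/720 2071/800 22609/7200 6847/2160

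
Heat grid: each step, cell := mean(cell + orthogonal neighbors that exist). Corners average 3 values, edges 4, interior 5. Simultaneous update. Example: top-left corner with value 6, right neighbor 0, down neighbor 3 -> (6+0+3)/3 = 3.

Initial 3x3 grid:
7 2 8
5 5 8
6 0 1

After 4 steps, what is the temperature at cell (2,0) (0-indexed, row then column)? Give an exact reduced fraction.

Answer: 22013/5184

Derivation:
Step 1: cell (2,0) = 11/3
Step 2: cell (2,0) = 149/36
Step 3: cell (2,0) = 1739/432
Step 4: cell (2,0) = 22013/5184
Full grid after step 4:
  25619/5184 85229/17280 721/144
  156653/34560 66511/14400 26293/5760
  22013/5184 35617/8640 3661/864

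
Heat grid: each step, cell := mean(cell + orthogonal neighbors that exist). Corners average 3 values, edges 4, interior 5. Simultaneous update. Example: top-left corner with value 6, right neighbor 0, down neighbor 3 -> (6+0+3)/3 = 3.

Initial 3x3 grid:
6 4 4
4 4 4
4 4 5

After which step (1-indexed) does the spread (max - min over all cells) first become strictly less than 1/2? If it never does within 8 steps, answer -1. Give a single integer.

Step 1: max=14/3, min=4, spread=2/3
Step 2: max=41/9, min=199/48, spread=59/144
  -> spread < 1/2 first at step 2
Step 3: max=473/108, min=905/216, spread=41/216
Step 4: max=28249/6480, min=729967/172800, spread=70019/518400
Step 5: max=1679093/388800, min=3285161/777600, spread=2921/31104
Step 6: max=100516621/23328000, min=197956867/46656000, spread=24611/373248
Step 7: max=6012012737/1399680000, min=11894444849/2799360000, spread=207329/4478976
Step 8: max=360239011489/83980800000, min=715019788603/167961600000, spread=1746635/53747712

Answer: 2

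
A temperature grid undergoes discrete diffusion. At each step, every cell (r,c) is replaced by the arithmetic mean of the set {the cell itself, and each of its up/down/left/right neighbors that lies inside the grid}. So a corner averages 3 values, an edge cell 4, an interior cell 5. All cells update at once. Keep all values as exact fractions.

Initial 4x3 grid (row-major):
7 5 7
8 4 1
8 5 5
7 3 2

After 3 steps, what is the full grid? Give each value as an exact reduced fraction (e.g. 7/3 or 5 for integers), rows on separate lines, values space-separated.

Answer: 6473/1080 26129/4800 10241/2160
43381/7200 2579/500 16303/3600
13807/2400 14929/3000 928/225
199/36 67777/14400 1759/432

Derivation:
After step 1:
  20/3 23/4 13/3
  27/4 23/5 17/4
  7 5 13/4
  6 17/4 10/3
After step 2:
  115/18 427/80 43/9
  1501/240 527/100 493/120
  99/16 241/50 95/24
  23/4 223/48 65/18
After step 3:
  6473/1080 26129/4800 10241/2160
  43381/7200 2579/500 16303/3600
  13807/2400 14929/3000 928/225
  199/36 67777/14400 1759/432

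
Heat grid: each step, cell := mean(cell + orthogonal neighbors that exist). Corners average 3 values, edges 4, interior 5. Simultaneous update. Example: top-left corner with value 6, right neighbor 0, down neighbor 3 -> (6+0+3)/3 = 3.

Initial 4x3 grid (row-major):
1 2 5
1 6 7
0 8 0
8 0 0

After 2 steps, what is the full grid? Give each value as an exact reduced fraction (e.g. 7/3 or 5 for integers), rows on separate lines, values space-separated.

After step 1:
  4/3 7/2 14/3
  2 24/5 9/2
  17/4 14/5 15/4
  8/3 4 0
After step 2:
  41/18 143/40 38/9
  743/240 88/25 1063/240
  703/240 98/25 221/80
  131/36 71/30 31/12

Answer: 41/18 143/40 38/9
743/240 88/25 1063/240
703/240 98/25 221/80
131/36 71/30 31/12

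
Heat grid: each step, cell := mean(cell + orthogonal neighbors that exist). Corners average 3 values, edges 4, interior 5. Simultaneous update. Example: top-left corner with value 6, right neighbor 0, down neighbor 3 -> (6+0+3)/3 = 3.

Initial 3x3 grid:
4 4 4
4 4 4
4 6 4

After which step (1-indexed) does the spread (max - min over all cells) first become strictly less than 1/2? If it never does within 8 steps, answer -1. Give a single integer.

Answer: 3

Derivation:
Step 1: max=14/3, min=4, spread=2/3
Step 2: max=547/120, min=4, spread=67/120
Step 3: max=4757/1080, min=407/100, spread=1807/5400
  -> spread < 1/2 first at step 3
Step 4: max=1885963/432000, min=11161/2700, spread=33401/144000
Step 5: max=16781933/3888000, min=1123391/270000, spread=3025513/19440000
Step 6: max=6685726867/1555200000, min=60355949/14400000, spread=53531/497664
Step 7: max=399280925849/93312000000, min=16343116051/3888000000, spread=450953/5971968
Step 8: max=23903783560603/5598720000000, min=1967248610519/466560000000, spread=3799043/71663616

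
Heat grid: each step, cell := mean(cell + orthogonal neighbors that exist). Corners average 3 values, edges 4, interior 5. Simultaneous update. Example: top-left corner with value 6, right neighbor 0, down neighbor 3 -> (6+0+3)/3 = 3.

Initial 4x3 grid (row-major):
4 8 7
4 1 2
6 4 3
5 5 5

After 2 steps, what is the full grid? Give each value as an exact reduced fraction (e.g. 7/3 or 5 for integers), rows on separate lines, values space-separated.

Answer: 169/36 99/20 167/36
529/120 98/25 973/240
529/120 103/25 893/240
89/18 1093/240 151/36

Derivation:
After step 1:
  16/3 5 17/3
  15/4 19/5 13/4
  19/4 19/5 7/2
  16/3 19/4 13/3
After step 2:
  169/36 99/20 167/36
  529/120 98/25 973/240
  529/120 103/25 893/240
  89/18 1093/240 151/36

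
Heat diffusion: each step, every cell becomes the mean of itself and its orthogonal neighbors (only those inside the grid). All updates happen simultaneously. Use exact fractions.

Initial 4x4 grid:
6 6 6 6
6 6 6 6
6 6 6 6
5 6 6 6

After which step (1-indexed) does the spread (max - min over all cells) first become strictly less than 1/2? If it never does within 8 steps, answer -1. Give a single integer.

Step 1: max=6, min=17/3, spread=1/3
  -> spread < 1/2 first at step 1
Step 2: max=6, min=103/18, spread=5/18
Step 3: max=6, min=1255/216, spread=41/216
Step 4: max=6, min=37837/6480, spread=1043/6480
Step 5: max=6, min=1140847/194400, spread=25553/194400
Step 6: max=107921/18000, min=34320541/5832000, spread=645863/5832000
Step 7: max=719029/120000, min=1032118309/174960000, spread=16225973/174960000
Step 8: max=323299/54000, min=31015322017/5248800000, spread=409340783/5248800000

Answer: 1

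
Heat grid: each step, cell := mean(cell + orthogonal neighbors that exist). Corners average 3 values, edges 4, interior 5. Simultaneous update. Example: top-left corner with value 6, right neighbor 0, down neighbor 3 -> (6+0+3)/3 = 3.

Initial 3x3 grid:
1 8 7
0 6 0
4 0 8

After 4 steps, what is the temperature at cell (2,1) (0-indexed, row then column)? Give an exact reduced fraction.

Answer: 53353/16000

Derivation:
Step 1: cell (2,1) = 9/2
Step 2: cell (2,1) = 113/40
Step 3: cell (2,1) = 2797/800
Step 4: cell (2,1) = 53353/16000
Full grid after step 4:
  159137/43200 62603/16000 188587/43200
  2797937/864000 18977/5000 3436687/864000
  411511/129600 53353/16000 496661/129600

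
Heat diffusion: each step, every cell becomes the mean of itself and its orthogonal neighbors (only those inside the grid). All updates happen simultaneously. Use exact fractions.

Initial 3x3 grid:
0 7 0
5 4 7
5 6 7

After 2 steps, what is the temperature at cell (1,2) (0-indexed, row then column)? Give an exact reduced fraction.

Answer: 649/120

Derivation:
Step 1: cell (1,2) = 9/2
Step 2: cell (1,2) = 649/120
Full grid after step 2:
  41/12 1033/240 143/36
  559/120 441/100 649/120
  43/9 233/40 50/9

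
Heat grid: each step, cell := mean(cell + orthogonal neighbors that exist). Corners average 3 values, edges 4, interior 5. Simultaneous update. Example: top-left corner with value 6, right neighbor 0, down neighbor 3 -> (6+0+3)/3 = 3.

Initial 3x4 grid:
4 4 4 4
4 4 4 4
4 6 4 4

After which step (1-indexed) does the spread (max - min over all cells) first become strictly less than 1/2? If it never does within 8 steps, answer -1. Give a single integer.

Answer: 3

Derivation:
Step 1: max=14/3, min=4, spread=2/3
Step 2: max=271/60, min=4, spread=31/60
Step 3: max=2371/540, min=4, spread=211/540
  -> spread < 1/2 first at step 3
Step 4: max=232897/54000, min=3647/900, spread=14077/54000
Step 5: max=2084407/486000, min=219683/54000, spread=5363/24300
Step 6: max=62060809/14580000, min=122869/30000, spread=93859/583200
Step 7: max=3709474481/874800000, min=199736467/48600000, spread=4568723/34992000
Step 8: max=221732435629/52488000000, min=6013618889/1458000000, spread=8387449/83980800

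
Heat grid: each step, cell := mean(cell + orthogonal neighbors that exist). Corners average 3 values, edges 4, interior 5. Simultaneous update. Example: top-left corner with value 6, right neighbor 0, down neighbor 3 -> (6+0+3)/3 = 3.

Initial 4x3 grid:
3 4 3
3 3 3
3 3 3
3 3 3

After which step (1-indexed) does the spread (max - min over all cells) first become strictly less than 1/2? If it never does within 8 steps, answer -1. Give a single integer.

Step 1: max=10/3, min=3, spread=1/3
  -> spread < 1/2 first at step 1
Step 2: max=787/240, min=3, spread=67/240
Step 3: max=6917/2160, min=3, spread=437/2160
Step 4: max=2749531/864000, min=3009/1000, spread=29951/172800
Step 5: max=24543821/7776000, min=10204/3375, spread=206761/1555200
Step 6: max=9787395571/3110400000, min=16365671/5400000, spread=14430763/124416000
Step 7: max=584979741689/186624000000, min=1313652727/432000000, spread=139854109/1492992000
Step 8: max=35014791890251/11197440000000, min=118491228977/38880000000, spread=7114543559/89579520000

Answer: 1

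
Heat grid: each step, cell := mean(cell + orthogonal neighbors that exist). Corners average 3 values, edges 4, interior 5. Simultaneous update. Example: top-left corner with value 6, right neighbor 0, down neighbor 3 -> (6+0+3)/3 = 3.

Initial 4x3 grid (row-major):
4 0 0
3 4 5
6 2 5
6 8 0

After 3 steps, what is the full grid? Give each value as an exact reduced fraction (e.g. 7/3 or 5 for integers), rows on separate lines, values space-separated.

Answer: 3049/1080 137/50 2639/1080
13339/3600 1567/500 11339/3600
15509/3600 533/125 12859/3600
1081/216 439/100 917/216

Derivation:
After step 1:
  7/3 2 5/3
  17/4 14/5 7/2
  17/4 5 3
  20/3 4 13/3
After step 2:
  103/36 11/5 43/18
  409/120 351/100 329/120
  121/24 381/100 95/24
  179/36 5 34/9
After step 3:
  3049/1080 137/50 2639/1080
  13339/3600 1567/500 11339/3600
  15509/3600 533/125 12859/3600
  1081/216 439/100 917/216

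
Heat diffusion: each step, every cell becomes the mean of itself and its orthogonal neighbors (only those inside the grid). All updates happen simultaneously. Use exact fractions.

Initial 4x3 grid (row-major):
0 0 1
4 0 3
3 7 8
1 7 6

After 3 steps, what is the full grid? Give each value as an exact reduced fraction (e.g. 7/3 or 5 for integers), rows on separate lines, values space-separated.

Answer: 3563/2160 23861/14400 4493/2160
8659/3600 17089/6000 11359/3600
13259/3600 25369/6000 5753/1200
1871/432 72341/14400 265/48

Derivation:
After step 1:
  4/3 1/4 4/3
  7/4 14/5 3
  15/4 5 6
  11/3 21/4 7
After step 2:
  10/9 343/240 55/36
  289/120 64/25 197/60
  85/24 114/25 21/4
  38/9 251/48 73/12
After step 3:
  3563/2160 23861/14400 4493/2160
  8659/3600 17089/6000 11359/3600
  13259/3600 25369/6000 5753/1200
  1871/432 72341/14400 265/48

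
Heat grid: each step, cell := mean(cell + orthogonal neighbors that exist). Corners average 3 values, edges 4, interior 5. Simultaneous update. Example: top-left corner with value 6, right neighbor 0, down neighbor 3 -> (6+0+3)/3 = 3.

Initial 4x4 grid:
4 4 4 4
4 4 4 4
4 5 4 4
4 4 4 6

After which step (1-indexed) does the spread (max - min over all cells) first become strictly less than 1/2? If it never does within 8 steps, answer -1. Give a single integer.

Answer: 3

Derivation:
Step 1: max=14/3, min=4, spread=2/3
Step 2: max=41/9, min=4, spread=5/9
Step 3: max=9577/2160, min=1613/400, spread=2167/5400
  -> spread < 1/2 first at step 3
Step 4: max=283579/64800, min=29191/7200, spread=1043/3240
Step 5: max=8422609/1944000, min=292849/72000, spread=257843/972000
Step 6: max=50163491/11664000, min=5286671/1296000, spread=645863/2916000
Step 7: max=7482437737/1749600000, min=795324253/194400000, spread=16225973/87480000
Step 8: max=223463948719/52488000000, min=23919681451/5832000000, spread=409340783/2624400000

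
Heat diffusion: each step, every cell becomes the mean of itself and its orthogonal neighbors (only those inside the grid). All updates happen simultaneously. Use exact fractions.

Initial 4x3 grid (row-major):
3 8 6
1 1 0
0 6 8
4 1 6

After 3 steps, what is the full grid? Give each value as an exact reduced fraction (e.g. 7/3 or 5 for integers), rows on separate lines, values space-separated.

After step 1:
  4 9/2 14/3
  5/4 16/5 15/4
  11/4 16/5 5
  5/3 17/4 5
After step 2:
  13/4 491/120 155/36
  14/5 159/50 997/240
  133/60 92/25 339/80
  26/9 847/240 19/4
After step 3:
  1217/360 26689/7200 9037/2160
  1717/600 21487/6000 28579/7200
  10427/3600 5053/1500 10093/2400
  6217/2160 53453/14400 751/180

Answer: 1217/360 26689/7200 9037/2160
1717/600 21487/6000 28579/7200
10427/3600 5053/1500 10093/2400
6217/2160 53453/14400 751/180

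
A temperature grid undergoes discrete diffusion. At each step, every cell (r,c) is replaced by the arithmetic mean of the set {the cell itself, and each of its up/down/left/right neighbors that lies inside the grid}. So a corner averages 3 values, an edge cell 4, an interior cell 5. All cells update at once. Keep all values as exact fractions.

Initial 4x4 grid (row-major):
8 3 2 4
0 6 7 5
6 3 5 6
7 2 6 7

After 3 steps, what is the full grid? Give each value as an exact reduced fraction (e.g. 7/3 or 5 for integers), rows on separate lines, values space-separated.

After step 1:
  11/3 19/4 4 11/3
  5 19/5 5 11/2
  4 22/5 27/5 23/4
  5 9/2 5 19/3
After step 2:
  161/36 973/240 209/48 79/18
  247/60 459/100 237/50 239/48
  23/5 221/50 511/100 1379/240
  9/2 189/40 637/120 205/36
After step 3:
  9103/2160 31447/7200 31567/7200 247/54
  16001/3600 5261/1200 1783/375 35737/7200
  5291/1200 4689/1000 30389/6000 38753/7200
  553/120 2843/600 9377/1800 12059/2160

Answer: 9103/2160 31447/7200 31567/7200 247/54
16001/3600 5261/1200 1783/375 35737/7200
5291/1200 4689/1000 30389/6000 38753/7200
553/120 2843/600 9377/1800 12059/2160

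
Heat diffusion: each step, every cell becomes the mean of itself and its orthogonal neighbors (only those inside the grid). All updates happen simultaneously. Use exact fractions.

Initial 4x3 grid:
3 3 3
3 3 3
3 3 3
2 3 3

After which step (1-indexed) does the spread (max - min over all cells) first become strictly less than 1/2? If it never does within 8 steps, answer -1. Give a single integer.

Step 1: max=3, min=8/3, spread=1/3
  -> spread < 1/2 first at step 1
Step 2: max=3, min=49/18, spread=5/18
Step 3: max=3, min=607/216, spread=41/216
Step 4: max=3, min=73543/25920, spread=4217/25920
Step 5: max=21521/7200, min=4456451/1555200, spread=38417/311040
Step 6: max=429403/144000, min=268735789/93312000, spread=1903471/18662400
Step 7: max=12844241/4320000, min=16195170911/5598720000, spread=18038617/223948800
Step 8: max=1153473241/388800000, min=974501417149/335923200000, spread=883978523/13436928000

Answer: 1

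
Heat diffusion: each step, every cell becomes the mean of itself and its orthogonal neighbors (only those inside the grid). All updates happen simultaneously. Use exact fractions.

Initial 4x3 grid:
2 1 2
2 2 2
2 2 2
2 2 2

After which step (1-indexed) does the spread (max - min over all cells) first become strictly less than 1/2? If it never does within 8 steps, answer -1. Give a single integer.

Answer: 1

Derivation:
Step 1: max=2, min=5/3, spread=1/3
  -> spread < 1/2 first at step 1
Step 2: max=2, min=413/240, spread=67/240
Step 3: max=2, min=3883/2160, spread=437/2160
Step 4: max=1991/1000, min=1570469/864000, spread=29951/172800
Step 5: max=6671/3375, min=14336179/7776000, spread=206761/1555200
Step 6: max=10634329/5400000, min=5764604429/3110400000, spread=14430763/124416000
Step 7: max=846347273/432000000, min=348140258311/186624000000, spread=139854109/1492992000
Step 8: max=75908771023/38880000000, min=20972408109749/11197440000000, spread=7114543559/89579520000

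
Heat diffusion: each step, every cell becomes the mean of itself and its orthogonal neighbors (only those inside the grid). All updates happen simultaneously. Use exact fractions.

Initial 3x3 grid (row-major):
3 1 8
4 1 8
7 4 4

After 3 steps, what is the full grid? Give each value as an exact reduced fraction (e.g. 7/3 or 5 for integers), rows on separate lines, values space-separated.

After step 1:
  8/3 13/4 17/3
  15/4 18/5 21/4
  5 4 16/3
After step 2:
  29/9 911/240 85/18
  901/240 397/100 397/80
  17/4 269/60 175/36
After step 3:
  1939/540 56557/14400 4853/1080
  54707/14400 25159/6000 22219/4800
  333/80 988/225 10301/2160

Answer: 1939/540 56557/14400 4853/1080
54707/14400 25159/6000 22219/4800
333/80 988/225 10301/2160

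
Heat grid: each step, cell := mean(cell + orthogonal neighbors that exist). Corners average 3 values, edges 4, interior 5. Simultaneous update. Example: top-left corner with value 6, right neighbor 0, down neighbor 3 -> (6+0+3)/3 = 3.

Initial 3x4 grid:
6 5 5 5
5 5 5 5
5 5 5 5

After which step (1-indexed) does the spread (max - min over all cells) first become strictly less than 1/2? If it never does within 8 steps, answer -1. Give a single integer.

Step 1: max=16/3, min=5, spread=1/3
  -> spread < 1/2 first at step 1
Step 2: max=95/18, min=5, spread=5/18
Step 3: max=1121/216, min=5, spread=41/216
Step 4: max=133817/25920, min=5, spread=4217/25920
Step 5: max=7985149/1555200, min=36079/7200, spread=38417/311040
Step 6: max=477760211/93312000, min=722597/144000, spread=1903471/18662400
Step 7: max=28594589089/5598720000, min=21715759/4320000, spread=18038617/223948800
Step 8: max=1712884182851/335923200000, min=1956926759/388800000, spread=883978523/13436928000

Answer: 1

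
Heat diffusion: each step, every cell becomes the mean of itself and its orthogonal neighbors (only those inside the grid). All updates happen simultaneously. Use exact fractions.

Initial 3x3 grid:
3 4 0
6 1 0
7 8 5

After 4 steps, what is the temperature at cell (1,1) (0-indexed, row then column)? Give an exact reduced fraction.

Answer: 109177/30000

Derivation:
Step 1: cell (1,1) = 19/5
Step 2: cell (1,1) = 84/25
Step 3: cell (1,1) = 1891/500
Step 4: cell (1,1) = 109177/30000
Full grid after step 4:
  470731/129600 344969/108000 174953/64800
  3668627/864000 109177/30000 1391501/432000
  99851/21600 3712127/864000 479881/129600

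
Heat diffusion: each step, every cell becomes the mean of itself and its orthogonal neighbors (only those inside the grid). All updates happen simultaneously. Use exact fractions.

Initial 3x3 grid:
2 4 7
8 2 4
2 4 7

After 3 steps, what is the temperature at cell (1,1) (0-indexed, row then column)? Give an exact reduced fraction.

Step 1: cell (1,1) = 22/5
Step 2: cell (1,1) = 102/25
Step 3: cell (1,1) = 1661/375
Full grid after step 3:
  9169/2160 61523/14400 1111/240
  29399/7200 1661/375 5429/1200
  9169/2160 61523/14400 1111/240

Answer: 1661/375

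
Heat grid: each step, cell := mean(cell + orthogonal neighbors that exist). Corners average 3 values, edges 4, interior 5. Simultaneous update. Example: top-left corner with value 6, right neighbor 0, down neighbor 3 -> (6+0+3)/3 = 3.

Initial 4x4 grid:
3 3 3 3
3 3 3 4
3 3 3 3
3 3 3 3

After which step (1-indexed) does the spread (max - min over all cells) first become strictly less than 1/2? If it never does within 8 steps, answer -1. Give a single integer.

Answer: 1

Derivation:
Step 1: max=10/3, min=3, spread=1/3
  -> spread < 1/2 first at step 1
Step 2: max=391/120, min=3, spread=31/120
Step 3: max=3451/1080, min=3, spread=211/1080
Step 4: max=340843/108000, min=3, spread=16843/108000
Step 5: max=3054643/972000, min=27079/9000, spread=130111/972000
Step 6: max=91122367/29160000, min=1627159/540000, spread=3255781/29160000
Step 7: max=2724753691/874800000, min=1631107/540000, spread=82360351/874800000
Step 8: max=81483316891/26244000000, min=294106441/97200000, spread=2074577821/26244000000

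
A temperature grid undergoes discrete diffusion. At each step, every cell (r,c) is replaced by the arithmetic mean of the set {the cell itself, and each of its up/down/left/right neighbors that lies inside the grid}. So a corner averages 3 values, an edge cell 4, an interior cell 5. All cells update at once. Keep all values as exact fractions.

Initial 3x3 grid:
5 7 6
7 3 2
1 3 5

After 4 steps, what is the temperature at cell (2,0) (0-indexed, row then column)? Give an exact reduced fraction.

Step 1: cell (2,0) = 11/3
Step 2: cell (2,0) = 32/9
Step 3: cell (2,0) = 529/135
Step 4: cell (2,0) = 129287/32400
Full grid after step 4:
  614023/129600 4087091/864000 197041/43200
  39721/9000 1538017/360000 915179/216000
  129287/32400 141259/36000 62381/16200

Answer: 129287/32400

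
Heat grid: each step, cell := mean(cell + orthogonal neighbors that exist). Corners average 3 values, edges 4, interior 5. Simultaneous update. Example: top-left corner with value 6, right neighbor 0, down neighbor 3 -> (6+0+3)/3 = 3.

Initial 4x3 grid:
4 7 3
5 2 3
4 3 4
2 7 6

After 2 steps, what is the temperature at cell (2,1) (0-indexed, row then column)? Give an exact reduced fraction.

Step 1: cell (2,1) = 4
Step 2: cell (2,1) = 4
Full grid after step 2:
  157/36 53/12 34/9
  199/48 15/4 23/6
  187/48 4 25/6
  37/9 37/8 85/18

Answer: 4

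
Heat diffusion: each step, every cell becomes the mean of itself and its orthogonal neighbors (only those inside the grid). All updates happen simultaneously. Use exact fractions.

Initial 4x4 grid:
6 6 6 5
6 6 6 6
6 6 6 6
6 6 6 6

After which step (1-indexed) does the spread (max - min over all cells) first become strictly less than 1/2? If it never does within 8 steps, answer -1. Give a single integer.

Step 1: max=6, min=17/3, spread=1/3
  -> spread < 1/2 first at step 1
Step 2: max=6, min=103/18, spread=5/18
Step 3: max=6, min=1255/216, spread=41/216
Step 4: max=6, min=37837/6480, spread=1043/6480
Step 5: max=6, min=1140847/194400, spread=25553/194400
Step 6: max=107921/18000, min=34320541/5832000, spread=645863/5832000
Step 7: max=719029/120000, min=1032118309/174960000, spread=16225973/174960000
Step 8: max=323299/54000, min=31015322017/5248800000, spread=409340783/5248800000

Answer: 1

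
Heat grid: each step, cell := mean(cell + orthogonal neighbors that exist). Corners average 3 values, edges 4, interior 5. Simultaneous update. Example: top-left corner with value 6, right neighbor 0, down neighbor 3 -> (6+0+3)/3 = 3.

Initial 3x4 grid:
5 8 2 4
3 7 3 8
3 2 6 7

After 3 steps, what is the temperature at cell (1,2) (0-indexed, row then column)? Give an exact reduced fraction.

Answer: 30559/6000

Derivation:
Step 1: cell (1,2) = 26/5
Step 2: cell (1,2) = 481/100
Step 3: cell (1,2) = 30559/6000
Full grid after step 3:
  10301/2160 35633/7200 34993/7200 11017/2160
  3627/800 9173/2000 30559/6000 37573/7200
  4403/1080 1019/225 5953/1200 1987/360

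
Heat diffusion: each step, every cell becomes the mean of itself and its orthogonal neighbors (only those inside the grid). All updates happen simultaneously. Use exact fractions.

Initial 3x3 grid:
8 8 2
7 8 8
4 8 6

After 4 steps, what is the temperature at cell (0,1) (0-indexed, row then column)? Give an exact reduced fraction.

Answer: 2949911/432000

Derivation:
Step 1: cell (0,1) = 13/2
Step 2: cell (0,1) = 839/120
Step 3: cell (0,1) = 48313/7200
Step 4: cell (0,1) = 2949911/432000
Full grid after step 4:
  889091/129600 2949911/432000 143461/21600
  1992899/288000 2429839/360000 1454393/216000
  882691/129600 2949911/432000 433583/64800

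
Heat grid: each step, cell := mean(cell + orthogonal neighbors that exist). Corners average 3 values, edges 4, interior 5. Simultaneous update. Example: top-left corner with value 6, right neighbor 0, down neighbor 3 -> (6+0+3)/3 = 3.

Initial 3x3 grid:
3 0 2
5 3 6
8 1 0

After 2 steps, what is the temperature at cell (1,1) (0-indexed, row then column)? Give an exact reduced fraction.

Step 1: cell (1,1) = 3
Step 2: cell (1,1) = 31/10
Full grid after step 2:
  113/36 31/12 89/36
  181/48 31/10 43/16
  149/36 13/4 97/36

Answer: 31/10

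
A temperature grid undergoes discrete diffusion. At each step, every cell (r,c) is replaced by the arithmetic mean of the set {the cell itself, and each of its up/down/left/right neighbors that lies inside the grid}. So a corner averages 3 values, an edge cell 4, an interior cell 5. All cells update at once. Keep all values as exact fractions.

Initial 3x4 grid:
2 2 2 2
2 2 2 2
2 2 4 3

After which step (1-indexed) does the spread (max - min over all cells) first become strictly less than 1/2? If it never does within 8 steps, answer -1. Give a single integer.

Step 1: max=3, min=2, spread=1
Step 2: max=8/3, min=2, spread=2/3
Step 3: max=929/360, min=2, spread=209/360
Step 4: max=106871/43200, min=1847/900, spread=3643/8640
  -> spread < 1/2 first at step 4
Step 5: max=6281419/2592000, min=224551/108000, spread=178439/518400
Step 6: max=369608981/155520000, min=1521841/720000, spread=1635653/6220800
Step 7: max=21906976279/9331200000, min=415355023/194400000, spread=78797407/373248000
Step 8: max=1300848951461/559872000000, min=12584376941/5832000000, spread=741990121/4478976000

Answer: 4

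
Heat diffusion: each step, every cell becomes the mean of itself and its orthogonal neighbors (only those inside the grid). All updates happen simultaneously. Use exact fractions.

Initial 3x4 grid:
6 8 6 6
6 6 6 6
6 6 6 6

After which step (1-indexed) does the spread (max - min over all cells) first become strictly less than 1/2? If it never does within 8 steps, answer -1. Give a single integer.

Answer: 3

Derivation:
Step 1: max=20/3, min=6, spread=2/3
Step 2: max=391/60, min=6, spread=31/60
Step 3: max=3451/540, min=6, spread=211/540
  -> spread < 1/2 first at step 3
Step 4: max=340897/54000, min=5447/900, spread=14077/54000
Step 5: max=3056407/486000, min=327683/54000, spread=5363/24300
Step 6: max=91220809/14580000, min=182869/30000, spread=93859/583200
Step 7: max=5459074481/874800000, min=296936467/48600000, spread=4568723/34992000
Step 8: max=326708435629/52488000000, min=8929618889/1458000000, spread=8387449/83980800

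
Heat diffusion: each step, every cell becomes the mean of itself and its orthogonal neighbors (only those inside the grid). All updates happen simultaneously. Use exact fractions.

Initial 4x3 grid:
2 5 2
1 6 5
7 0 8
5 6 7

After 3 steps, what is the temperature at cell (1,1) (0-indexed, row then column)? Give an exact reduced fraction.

Step 1: cell (1,1) = 17/5
Step 2: cell (1,1) = 109/25
Step 3: cell (1,1) = 23839/6000
Full grid after step 3:
  923/270 56231/14400 61/15
  28483/7200 23839/6000 11261/2400
  3377/800 618/125 3977/800
  3593/720 12071/2400 1351/240

Answer: 23839/6000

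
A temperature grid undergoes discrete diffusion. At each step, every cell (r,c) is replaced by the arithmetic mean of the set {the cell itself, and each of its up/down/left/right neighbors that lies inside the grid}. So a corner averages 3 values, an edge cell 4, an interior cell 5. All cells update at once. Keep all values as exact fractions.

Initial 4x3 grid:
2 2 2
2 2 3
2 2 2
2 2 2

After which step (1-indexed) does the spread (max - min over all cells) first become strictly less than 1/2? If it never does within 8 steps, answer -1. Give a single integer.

Answer: 1

Derivation:
Step 1: max=7/3, min=2, spread=1/3
  -> spread < 1/2 first at step 1
Step 2: max=271/120, min=2, spread=31/120
Step 3: max=2371/1080, min=2, spread=211/1080
Step 4: max=232897/108000, min=3647/1800, spread=14077/108000
Step 5: max=2084407/972000, min=219683/108000, spread=5363/48600
Step 6: max=62060809/29160000, min=122869/60000, spread=93859/1166400
Step 7: max=3709474481/1749600000, min=199736467/97200000, spread=4568723/69984000
Step 8: max=221732435629/104976000000, min=6013618889/2916000000, spread=8387449/167961600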